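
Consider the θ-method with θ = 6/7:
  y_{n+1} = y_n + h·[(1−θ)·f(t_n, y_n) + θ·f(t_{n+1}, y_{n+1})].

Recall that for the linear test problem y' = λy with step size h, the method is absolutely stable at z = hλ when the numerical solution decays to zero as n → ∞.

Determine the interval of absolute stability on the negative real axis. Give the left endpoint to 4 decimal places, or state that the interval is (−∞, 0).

On y'=λy, z=hλ:
  y_{n+1} = y_n + z·[1/7·y_n + 6/7·y_{n+1}] ⇒ (1 − 6/7z)y_{n+1} = (1 + 1/7z)y_n
  so R(z) = (1 + 1/7z)/(1 − 6/7z).

Solve |R(x)|<1 on ℝ⁻.
x=-0.44: |R|=0.6805
x=-2: |R|=0.2632
x=-10: |R|=0.0448
x=-100: |R|=0.1532
θ=6/7≥1/2 ⇒ |1+1/7x|<|1−6/7x| ∀x<0 ⇒ unbounded interval.

(−∞, 0) — no finite endpoint.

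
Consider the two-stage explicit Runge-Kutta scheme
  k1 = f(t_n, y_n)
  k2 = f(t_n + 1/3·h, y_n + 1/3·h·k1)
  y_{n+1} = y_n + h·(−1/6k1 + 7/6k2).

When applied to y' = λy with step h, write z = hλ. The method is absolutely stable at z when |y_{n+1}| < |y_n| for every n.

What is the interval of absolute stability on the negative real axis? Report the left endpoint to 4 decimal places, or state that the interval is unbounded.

Test eqn y'=λy, z=hλ:
  k1=λy_n ⇒ h·k1=z·y_n;  k2=λ(1+1/3z)y_n ⇒ h·k2=z(1+1/3z)y_n
  y_{n+1}/y_n = 1 − 1/6z + 7/6z(1+1/3z) = 1 + z + 7/18z²
  ⇒ R(z) = 1 + z + 7/18z².

Need |R(x)|<1, x<0.
x=-1.48: |R|=0.3718
R=1: x+7/18x²=0 ⇒ x=−18/7=-2.5714; min R=1−1/(4·7/18)=0.3571>−1
Confirm numerically:
  x=-1.974: |R|=0.54137 <1
  x=-1.706: |R|=0.42584 <1
  x=-1.687: |R|=0.41977 <1
  x=-1.150: |R|=0.36431 <1
  x=-3.141: |R|=1.69573 >1
  x=-2.898: |R|=1.36805 >1
  x=-2.653: |R|=1.08416 >1
Interval (-2.5714, 0).

(-2.5714, 0).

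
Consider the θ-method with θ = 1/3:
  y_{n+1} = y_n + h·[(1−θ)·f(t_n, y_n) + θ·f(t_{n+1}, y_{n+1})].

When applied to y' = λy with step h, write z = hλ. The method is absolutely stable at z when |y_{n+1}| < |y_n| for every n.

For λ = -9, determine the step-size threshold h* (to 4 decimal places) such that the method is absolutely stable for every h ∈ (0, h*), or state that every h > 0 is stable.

On y'=λy, z=hλ:
  y_{n+1} = y_n + z·[2/3·y_n + 1/3·y_{n+1}] ⇒ (1 − 1/3z)y_{n+1} = (1 + 2/3z)y_n
  R(z) = (1 + 2/3z)/(1 − 1/3z).

Need |R(x)|<1, x<0.
x=-1.46: |R|=0.0179
R=−1: 1+2/3x = −1+1/3x ⇒ -1/3x=2 ⇒ x=2/(-1/3)=-6.0000
Confirm numerically:
  x=-4.649: |R|=0.82338 <1
  x=-4.642: |R|=0.82230 <1
  x=-2.850: |R|=0.46154 <1
  x=-6.440: |R|=1.04661 >1
  x=-6.379: |R|=1.04041 >1
  x=-6.202: |R|=1.02195 >1
Interval (-6.0000, 0).

(-6.0000,0); λ=-9 ⇒ h* = (6)/9 = 0.6667.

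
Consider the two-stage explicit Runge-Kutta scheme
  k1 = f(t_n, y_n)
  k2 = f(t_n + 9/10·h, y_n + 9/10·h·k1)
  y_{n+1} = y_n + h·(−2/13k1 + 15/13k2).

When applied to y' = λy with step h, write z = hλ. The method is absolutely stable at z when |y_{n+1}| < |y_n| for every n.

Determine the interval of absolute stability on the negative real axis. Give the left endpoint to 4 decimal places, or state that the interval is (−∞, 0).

z∈(-0.9630,0).

Test eqn y'=λy, z=hλ:
  k1=λy_n ⇒ h·k1=z·y_n;  k2=λ(1+9/10z)y_n ⇒ h·k2=z(1+9/10z)y_n
  y_{n+1}/y_n = 1 − 2/13z + 15/13z(1+9/10z) = 1 + z + 27/26z²
  so R(z) = 1 + z + 27/26z².

Need |R(x)|<1, x<0.
x=-0.57: |R|=0.7674
R=1: x+27/26x²=0 ⇒ x=−26/27=-0.9630; min R=1−1/(4·27/26)=0.7593>−1
Confirm numerically:
  x=-0.821: |R|=0.87897 <1
  x=-0.638: |R|=0.78470 <1
  x=-0.558: |R|=0.76534 <1
  x=-1.530: |R|=1.90093 >1
  x=-1.377: |R|=1.59206 >1
Stable set (-0.9630, 0).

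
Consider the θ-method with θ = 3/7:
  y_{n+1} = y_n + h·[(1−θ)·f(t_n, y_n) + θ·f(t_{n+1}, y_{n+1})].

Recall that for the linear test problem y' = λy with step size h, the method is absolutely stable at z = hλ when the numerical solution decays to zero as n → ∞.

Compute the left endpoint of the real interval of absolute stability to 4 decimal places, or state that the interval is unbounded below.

z* = -14.0000.

Set f=λy, z=hλ:
  y_{n+1} = y_n + z·[4/7·y_n + 3/7·y_{n+1}] ⇒ (1 − 3/7z)y_{n+1} = (1 + 4/7z)y_n
  so R(z) = (1 + 4/7z)/(1 − 3/7z).

Boundary: |R(x)|=1, x<0.
x=-0.55: |R|=0.5549
R=−1: 1+4/7x = −1+3/7x ⇒ -1/7x=2 ⇒ x=2/(-1/7)=-14.0000
Confirm numerically:
  x=-13.311: |R|=0.98532 <1
  x=-11.902: |R|=0.95087 <1
  x=-10.929: |R|=0.92281 <1
  x=-7.110: |R|=0.75679 <1
  x=-14.600: |R|=1.01181 >1
  x=-14.386: |R|=1.00770 >1
Interval (-14.0000, 0).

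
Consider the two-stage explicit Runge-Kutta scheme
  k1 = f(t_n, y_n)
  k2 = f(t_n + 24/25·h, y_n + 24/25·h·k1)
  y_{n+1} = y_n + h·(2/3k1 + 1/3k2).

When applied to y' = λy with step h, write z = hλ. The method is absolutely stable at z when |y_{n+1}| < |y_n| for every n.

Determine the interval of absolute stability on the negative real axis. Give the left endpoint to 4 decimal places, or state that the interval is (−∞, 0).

With y'=λy (z=hλ):
  k1=λy_n ⇒ h·k1=z·y_n;  k2=λ(1+24/25z)y_n ⇒ h·k2=z(1+24/25z)y_n
  y_{n+1}/y_n = 1 + 2/3z + 1/3z(1+24/25z) = 1 + z + 8/25z²
  so R(z) = 1 + z + 8/25z².

Need |R(x)|<1, x<0.
x=-1.79: |R|=0.2353
R=1: x+8/25x²=0 ⇒ x=−25/8=-3.1250; min R=1−1/(4·8/25)=0.2188>−1
Confirm numerically:
  x=-2.896: |R|=0.78778 <1
  x=-2.560: |R|=0.53715 <1
  x=-2.244: |R|=0.36737 <1
  x=-1.994: |R|=0.27833 <1
  x=-3.434: |R|=1.33955 >1
  x=-3.251: |R|=1.13108 >1
  x=-3.171: |R|=1.04668 >1
Interval (-3.1250, 0).

(-3.1250, 0).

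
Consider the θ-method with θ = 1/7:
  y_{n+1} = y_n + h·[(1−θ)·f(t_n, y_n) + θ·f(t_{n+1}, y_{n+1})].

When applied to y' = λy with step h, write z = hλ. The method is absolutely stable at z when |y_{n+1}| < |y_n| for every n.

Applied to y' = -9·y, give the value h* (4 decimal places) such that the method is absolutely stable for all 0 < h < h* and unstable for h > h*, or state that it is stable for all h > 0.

With y'=λy (z=hλ):
  y_{n+1} = y_n + z·[6/7·y_n + 1/7·y_{n+1}] ⇒ (1 − 1/7z)y_{n+1} = (1 + 6/7z)y_n
  ⇒ R(z) = (1 + 6/7z)/(1 − 1/7z).

Need |R(x)|<1, x<0.
x=-1.67: |R|=0.3483
R=−1: 1+6/7x = −1+1/7x ⇒ -5/7x=2 ⇒ x=2/(-5/7)=-2.8000
Confirm numerically:
  x=-1.858: |R|=0.46828 <1
  x=-1.554: |R|=0.27169 <1
  x=-1.323: |R|=0.11270 <1
  x=-3.239: |R|=1.21438 >1
  x=-2.892: |R|=1.04650 >1
Interval (-2.8000, 0).

(-2.8000,0); λ=-9 ⇒ h* = (14/5)/9 = 0.3111.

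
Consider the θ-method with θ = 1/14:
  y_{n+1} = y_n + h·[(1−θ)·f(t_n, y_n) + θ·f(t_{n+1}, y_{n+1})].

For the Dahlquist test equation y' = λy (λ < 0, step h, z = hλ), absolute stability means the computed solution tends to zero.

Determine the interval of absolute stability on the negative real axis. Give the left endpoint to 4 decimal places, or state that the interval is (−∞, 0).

z∈(-2.3333,0).

Test eqn y'=λy, z=hλ:
  y_{n+1} = y_n + z·[13/14·y_n + 1/14·y_{n+1}] ⇒ (1 − 1/14z)y_{n+1} = (1 + 13/14z)y_n
  ⇒ R(z) = (1 + 13/14z)/(1 − 1/14z).

Find x<0 with |R(x)|<1.
x=-1.3: |R|=0.1895
R=−1: 1+13/14x = −1+1/14x ⇒ -6/7x=2 ⇒ x=2/(-6/7)=-2.3333
Confirm numerically:
  x=-2.160: |R|=0.87129 <1
  x=-1.469: |R|=0.32950 <1
  x=-1.468: |R|=0.32868 <1
  x=-1.279: |R|=0.17194 <1
  x=-2.828: |R|=1.35275 >1
  x=-2.724: |R|=1.28032 >1
  x=-2.644: |R|=1.22398 >1
So |R|<1 on (-2.3333, 0).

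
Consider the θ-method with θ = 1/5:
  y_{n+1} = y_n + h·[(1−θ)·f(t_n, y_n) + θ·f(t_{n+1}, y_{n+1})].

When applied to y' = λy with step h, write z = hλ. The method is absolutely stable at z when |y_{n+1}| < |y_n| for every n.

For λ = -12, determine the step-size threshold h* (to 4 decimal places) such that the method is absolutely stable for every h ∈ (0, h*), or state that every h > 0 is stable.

With y'=λy (z=hλ):
  y_{n+1} = y_n + z·[4/5·y_n + 1/5·y_{n+1}] ⇒ (1 − 1/5z)y_{n+1} = (1 + 4/5z)y_n
  Hence R(z) = (1 + 4/5z)/(1 − 1/5z).

Boundary: |R(x)|=1, x<0.
x=-1.69: |R|=0.2631
R=−1: 1+4/5x = −1+1/5x ⇒ -3/5x=2 ⇒ x=2/(-3/5)=-3.3333
Confirm numerically:
  x=-3.167: |R|=0.93890 <1
  x=-2.797: |R|=0.79364 <1
  x=-2.327: |R|=0.58796 <1
  x=-2.117: |R|=0.48728 <1
  x=-3.781: |R|=1.15294 >1
  x=-3.649: |R|=1.10949 >1
  x=-3.451: |R|=1.04177 >1
So |R|<1 on (-3.3333, 0).

(-3.3333,0); λ=-12 ⇒ h* = (10/3)/12 = 0.2778.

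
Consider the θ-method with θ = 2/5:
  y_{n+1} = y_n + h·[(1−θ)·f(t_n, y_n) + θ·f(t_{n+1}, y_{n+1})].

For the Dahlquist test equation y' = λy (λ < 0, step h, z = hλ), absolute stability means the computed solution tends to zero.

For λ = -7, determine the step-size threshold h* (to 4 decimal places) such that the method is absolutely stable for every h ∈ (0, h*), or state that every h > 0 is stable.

(-10.0000,0); λ=-7 ⇒ h* = (10)/7 = 1.4286.

On y'=λy, z=hλ:
  y_{n+1} = y_n + z·[3/5·y_n + 2/5·y_{n+1}] ⇒ (1 − 2/5z)y_{n+1} = (1 + 3/5z)y_n
  ⇒ R(z) = (1 + 3/5z)/(1 − 2/5z).

Solve |R(x)|<1 on ℝ⁻.
x=-0.58: |R|=0.5292
R=−1: 1+3/5x = −1+2/5x ⇒ -1/5x=2 ⇒ x=2/(-1/5)=-10.0000
Confirm numerically:
  x=-9.206: |R|=0.96609 <1
  x=-6.696: |R|=0.82036 <1
  x=-4.597: |R|=0.61935 <1
  x=-10.326: |R|=1.01271 >1
  x=-10.032: |R|=1.00128 >1
Interval (-10.0000, 0).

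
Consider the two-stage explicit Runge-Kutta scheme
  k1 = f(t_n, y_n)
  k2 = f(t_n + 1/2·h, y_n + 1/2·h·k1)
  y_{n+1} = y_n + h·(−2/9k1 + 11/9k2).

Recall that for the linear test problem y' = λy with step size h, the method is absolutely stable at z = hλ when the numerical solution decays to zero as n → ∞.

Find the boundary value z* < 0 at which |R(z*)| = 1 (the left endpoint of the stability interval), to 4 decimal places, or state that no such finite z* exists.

left endpoint -1.6364.

Test eqn y'=λy, z=hλ:
  k1=λy_n ⇒ h·k1=z·y_n;  k2=λ(1+1/2z)y_n ⇒ h·k2=z(1+1/2z)y_n
  y_{n+1}/y_n = 1 − 2/9z + 11/9z(1+1/2z) = 1 + z + 11/18z²
  Hence R(z) = 1 + z + 11/18z².

Solve |R(x)|<1 on ℝ⁻.
x=-1.76: |R|=1.1330
R=1: x+11/18x²=0 ⇒ x=−18/11=-1.6364; min R=1−1/(4·11/18)=0.5909>−1
Confirm numerically:
  x=-1.436: |R|=0.82417 <1
  x=-1.379: |R|=0.78311 <1
  x=-0.891: |R|=0.59415 <1
  x=-0.866: |R|=0.59231 <1
  x=-1.982: |R|=1.41864 >1
  x=-1.816: |R|=1.19936 >1
So |R|<1 on (-1.6364, 0).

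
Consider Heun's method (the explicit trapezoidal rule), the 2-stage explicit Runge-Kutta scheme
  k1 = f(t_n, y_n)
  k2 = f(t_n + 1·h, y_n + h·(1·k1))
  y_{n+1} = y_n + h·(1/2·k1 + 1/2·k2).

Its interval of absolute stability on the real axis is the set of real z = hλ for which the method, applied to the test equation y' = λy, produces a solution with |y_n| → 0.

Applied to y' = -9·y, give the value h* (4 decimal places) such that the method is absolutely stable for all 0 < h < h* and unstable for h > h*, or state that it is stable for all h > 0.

Test eqn y'=λy, z=hλ:
  order 2, 2-stage ⇒ R(z)=1+z+z^2/2
  (e.g. R(-0.87)=0.50845, |R|=0.50845)

Need |R(x)|<1, x<0.
x=-0.87: |R|=0.5085
|R(-1.6)|=0.6800 |R(-1.41)|=0.5840 |R(-1.34)|=0.5578
Bisect:
  x_lo=-2.5774 |R|=1.7440  x_hi=-0.0941 |R|=0.9103
  mid=-1.33574 |R|=0.55636 →hi
  mid=-1.95655 |R|=0.95749 →hi
  mid=-2.26695 |R|=1.30258 →lo
  mid=-2.11175 |R|=1.11799 →lo
  mid=-2.03415 |R|=1.03473 →lo
  mid=-1.99535 |R|=0.99536 →hi
  mid=-2.01475 |R|=1.01486 →lo
  mid=-2.00505 |R|=1.00506 →lo
  ...
  [-2.00005,-1.99990] ⇒ x*=-2.0000
Interval (-2.0000, 0).

(-2.0000,0); λ=-9 ⇒ h* = 0.2222.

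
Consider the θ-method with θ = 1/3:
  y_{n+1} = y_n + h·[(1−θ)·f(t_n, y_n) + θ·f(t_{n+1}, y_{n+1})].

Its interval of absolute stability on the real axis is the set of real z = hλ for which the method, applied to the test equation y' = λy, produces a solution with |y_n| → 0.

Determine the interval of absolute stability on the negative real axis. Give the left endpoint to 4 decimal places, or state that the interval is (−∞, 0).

With y'=λy (z=hλ):
  y_{n+1} = y_n + z·[2/3·y_n + 1/3·y_{n+1}] ⇒ (1 − 1/3z)y_{n+1} = (1 + 2/3z)y_n
  R(z) = (1 + 2/3z)/(1 − 1/3z).

Need |R(x)|<1, x<0.
x=-1.49: |R|=0.0045
R=−1: 1+2/3x = −1+1/3x ⇒ -1/3x=2 ⇒ x=2/(-1/3)=-6.0000
Confirm numerically:
  x=-5.810: |R|=0.97843 <1
  x=-3.329: |R|=0.57797 <1
  x=-2.870: |R|=0.46678 <1
  x=-2.552: |R|=0.37896 <1
  x=-6.301: |R|=1.03236 >1
  x=-6.049: |R|=1.00541 >1
Interval (-6.0000, 0).

(-6.0000, 0).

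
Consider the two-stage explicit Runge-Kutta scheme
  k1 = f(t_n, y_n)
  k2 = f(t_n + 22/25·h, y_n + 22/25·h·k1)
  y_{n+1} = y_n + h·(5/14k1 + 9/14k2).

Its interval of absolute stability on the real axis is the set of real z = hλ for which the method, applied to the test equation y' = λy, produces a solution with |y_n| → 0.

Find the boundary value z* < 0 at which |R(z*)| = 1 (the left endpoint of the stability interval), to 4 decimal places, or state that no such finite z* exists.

z* = -1.7677.

Test eqn y'=λy, z=hλ:
  k1=λy_n ⇒ h·k1=z·y_n;  k2=λ(1+22/25z)y_n ⇒ h·k2=z(1+22/25z)y_n
  y_{n+1}/y_n = 1 + 5/14z + 9/14z(1+22/25z) = 1 + z + 99/175z²
  R(z) = 1 + z + 99/175z².

Find x<0 with |R(x)|<1.
x=-0.43: |R|=0.6746
R=1: x+99/175x²=0 ⇒ x=−175/99=-1.7677; min R=1−1/(4·99/175)=0.5581>−1
Confirm numerically:
  x=-1.610: |R|=0.85639 <1
  x=-1.434: |R|=0.72931 <1
  x=-1.209: |R|=0.61789 <1
  x=-2.105: |R|=1.40169 >1
  x=-2.011: |R|=1.27682 >1
  x=-2.008: |R|=1.27300 >1
So |R|<1 on (-1.7677, 0).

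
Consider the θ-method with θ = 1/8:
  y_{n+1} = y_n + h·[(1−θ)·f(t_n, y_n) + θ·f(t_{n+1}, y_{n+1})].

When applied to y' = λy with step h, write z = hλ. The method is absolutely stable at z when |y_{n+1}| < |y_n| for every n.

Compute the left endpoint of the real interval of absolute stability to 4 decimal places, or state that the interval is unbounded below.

left endpoint -2.6667.

Set f=λy, z=hλ:
  y_{n+1} = y_n + z·[7/8·y_n + 1/8·y_{n+1}] ⇒ (1 − 1/8z)y_{n+1} = (1 + 7/8z)y_n
  R(z) = (1 + 7/8z)/(1 − 1/8z).

Find x<0 with |R(x)|<1.
x=-0.93: |R|=0.1669
R=−1: 1+7/8x = −1+1/8x ⇒ -3/4x=2 ⇒ x=2/(-3/4)=-2.6667
Confirm numerically:
  x=-2.511: |R|=0.91114 <1
  x=-2.319: |R|=0.79785 <1
  x=-1.405: |R|=0.19511 <1
  x=-1.394: |R|=0.18714 <1
  x=-3.193: |R|=1.28214 >1
  x=-3.078: |R|=1.22278 >1
Interval (-2.6667, 0).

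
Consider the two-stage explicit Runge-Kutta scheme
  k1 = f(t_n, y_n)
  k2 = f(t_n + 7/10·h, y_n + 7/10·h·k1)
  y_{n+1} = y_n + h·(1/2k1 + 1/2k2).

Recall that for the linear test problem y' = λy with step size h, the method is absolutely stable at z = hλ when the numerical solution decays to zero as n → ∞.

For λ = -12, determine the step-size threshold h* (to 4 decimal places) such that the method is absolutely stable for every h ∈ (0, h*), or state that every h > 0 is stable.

On y'=λy, z=hλ:
  k1=λy_n ⇒ h·k1=z·y_n;  k2=λ(1+7/10z)y_n ⇒ h·k2=z(1+7/10z)y_n
  y_{n+1}/y_n = 1 + 1/2z + 1/2z(1+7/10z) = 1 + z + 7/20z²
  ⇒ R(z) = 1 + z + 7/20z².

Need |R(x)|<1, x<0.
x=-0.44: |R|=0.6278
R=1: x+7/20x²=0 ⇒ x=−20/7=-2.8571; min R=1−1/(4·7/20)=0.2857>−1
Confirm numerically:
  x=-2.292: |R|=0.54664 <1
  x=-1.692: |R|=0.31000 <1
  x=-1.292: |R|=0.29224 <1
  x=-3.257: |R|=1.45582 >1
  x=-3.158: |R|=1.33254 >1
  x=-3.012: |R|=1.16325 >1
Stable set (-2.8571, 0).

(-2.8571,0); λ=-12 ⇒ h* = (20/7)/12 = 0.2381.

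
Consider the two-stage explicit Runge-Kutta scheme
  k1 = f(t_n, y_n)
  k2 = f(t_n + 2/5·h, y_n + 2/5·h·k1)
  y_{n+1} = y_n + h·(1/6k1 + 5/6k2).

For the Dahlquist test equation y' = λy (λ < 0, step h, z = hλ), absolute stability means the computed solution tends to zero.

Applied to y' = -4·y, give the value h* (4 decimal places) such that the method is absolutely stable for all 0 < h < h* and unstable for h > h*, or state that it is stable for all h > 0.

(-3.0000,0); λ=-4 ⇒ h* = (3)/4 = 0.7500.

On y'=λy, z=hλ:
  k1=λy_n ⇒ h·k1=z·y_n;  k2=λ(1+2/5z)y_n ⇒ h·k2=z(1+2/5z)y_n
  y_{n+1}/y_n = 1 + 1/6z + 5/6z(1+2/5z) = 1 + z + 1/3z²
  so R(z) = 1 + z + 1/3z².

Find x<0 with |R(x)|<1.
x=-1.12: |R|=0.2981
R=1: x+1/3x²=0 ⇒ x=−3=-3.0000; min R=1−1/(4·1/3)=0.2500>−1
Confirm numerically:
  x=-2.724: |R|=0.74939 <1
  x=-2.528: |R|=0.60226 <1
  x=-1.767: |R|=0.27376 <1
  x=-3.514: |R|=1.60207 >1
  x=-3.415: |R|=1.47241 >1
  x=-3.238: |R|=1.25688 >1
So |R|<1 on (-3.0000, 0).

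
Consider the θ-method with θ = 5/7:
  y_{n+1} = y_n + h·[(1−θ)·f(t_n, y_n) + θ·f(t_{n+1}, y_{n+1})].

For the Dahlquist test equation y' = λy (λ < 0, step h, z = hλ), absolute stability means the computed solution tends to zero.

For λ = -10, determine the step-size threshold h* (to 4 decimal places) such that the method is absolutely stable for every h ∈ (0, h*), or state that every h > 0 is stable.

On y'=λy, z=hλ:
  y_{n+1} = y_n + z·[2/7·y_n + 5/7·y_{n+1}] ⇒ (1 − 5/7z)y_{n+1} = (1 + 2/7z)y_n
  Hence R(z) = (1 + 2/7z)/(1 − 5/7z).

Find x<0 with |R(x)|<1.
x=-1.45: |R|=0.2877
x=-2: |R|=0.1765
x=-10: |R|=0.2281
x=-100: |R|=0.3807
θ=5/7≥1/2 ⇒ |1+2/7x|<|1−5/7x| ∀x<0 ⇒ stable on all of ℝ⁻.

(−∞, 0) — no finite endpoint. Any h>0 works for λ=-10.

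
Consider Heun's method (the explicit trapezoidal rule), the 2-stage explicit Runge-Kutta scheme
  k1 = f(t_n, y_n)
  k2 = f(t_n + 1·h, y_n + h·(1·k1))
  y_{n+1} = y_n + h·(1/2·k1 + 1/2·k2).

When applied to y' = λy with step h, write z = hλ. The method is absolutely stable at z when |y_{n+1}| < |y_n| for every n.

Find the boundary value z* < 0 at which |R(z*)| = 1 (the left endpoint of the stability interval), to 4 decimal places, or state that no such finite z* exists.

Test eqn y'=λy, z=hλ:
  order 2, 2-stage ⇒ R(z)=1+z+z^2/2
  (e.g. R(-1.34)=0.55780, |R|=0.55780)

Need |R(x)|<1, x<0.
x=-1.34: |R|=0.5578
|R(-2.3)|=1.3450 |R(-0.89)|=0.5061 |R(-0.59)|=0.5840
Bisect:
  x_lo=-2.5470 |R|=1.6967  x_hi=-0.2863 |R|=0.7547
  mid=-1.41667 |R|=0.58680 →hi
  mid=-1.98186 |R|=0.98202 →hi
  mid=-2.26445 |R|=1.29942 →lo
  mid=-2.12316 |R|=1.13074 →lo
  mid=-2.05251 |R|=1.05388 →lo
  mid=-2.01718 |R|=1.01733 →lo
  mid=-1.99952 |R|=0.99952 →hi
  mid=-2.00835 |R|=1.00839 →lo
  ...
  [-2.00007,-1.99993] ⇒ x*=-2.0000
So |R|<1 on (-2.0000, 0).

left endpoint -2.0000.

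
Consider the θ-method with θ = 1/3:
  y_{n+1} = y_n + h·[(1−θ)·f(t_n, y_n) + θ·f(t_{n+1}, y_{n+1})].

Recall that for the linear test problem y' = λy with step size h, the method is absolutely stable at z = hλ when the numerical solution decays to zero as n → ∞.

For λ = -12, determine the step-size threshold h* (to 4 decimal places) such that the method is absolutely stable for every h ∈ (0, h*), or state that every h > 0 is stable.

Test eqn y'=λy, z=hλ:
  y_{n+1} = y_n + z·[2/3·y_n + 1/3·y_{n+1}] ⇒ (1 − 1/3z)y_{n+1} = (1 + 2/3z)y_n
  R(z) = (1 + 2/3z)/(1 − 1/3z).

Find x<0 with |R(x)|<1.
x=-1.53: |R|=0.0132
R=−1: 1+2/3x = −1+1/3x ⇒ -1/3x=2 ⇒ x=2/(-1/3)=-6.0000
Confirm numerically:
  x=-5.852: |R|=0.98328 <1
  x=-5.692: |R|=0.96457 <1
  x=-4.818: |R|=0.84881 <1
  x=-6.510: |R|=1.05363 >1
  x=-6.381: |R|=1.04061 >1
Stable set (-6.0000, 0).

(-6.0000,0); λ=-12 ⇒ h* = (6)/12 = 0.5000.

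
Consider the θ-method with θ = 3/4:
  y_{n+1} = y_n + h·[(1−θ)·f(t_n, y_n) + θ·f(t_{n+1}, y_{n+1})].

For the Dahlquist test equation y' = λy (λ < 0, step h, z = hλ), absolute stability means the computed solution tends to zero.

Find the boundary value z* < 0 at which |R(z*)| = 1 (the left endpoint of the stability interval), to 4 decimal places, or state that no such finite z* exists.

Set f=λy, z=hλ:
  y_{n+1} = y_n + z·[1/4·y_n + 3/4·y_{n+1}] ⇒ (1 − 3/4z)y_{n+1} = (1 + 1/4z)y_n
  ⇒ R(z) = (1 + 1/4z)/(1 − 3/4z).

Need |R(x)|<1, x<0.
x=-1.75: |R|=0.2432
x=-2: |R|=0.2000
x=-10: |R|=0.1765
x=-100: |R|=0.3158
θ=3/4≥1/2 ⇒ |1+1/4x|<|1−3/4x| ∀x<0 ⇒ unbounded interval.

unbounded; (−∞, 0).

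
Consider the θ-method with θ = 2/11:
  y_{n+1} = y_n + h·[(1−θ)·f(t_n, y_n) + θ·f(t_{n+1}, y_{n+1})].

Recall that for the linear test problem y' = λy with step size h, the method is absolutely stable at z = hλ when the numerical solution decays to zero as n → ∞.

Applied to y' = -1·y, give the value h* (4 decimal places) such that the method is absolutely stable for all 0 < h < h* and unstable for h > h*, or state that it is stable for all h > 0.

On y'=λy, z=hλ:
  y_{n+1} = y_n + z·[9/11·y_n + 2/11·y_{n+1}] ⇒ (1 − 2/11z)y_{n+1} = (1 + 9/11z)y_n
  ⇒ R(z) = (1 + 9/11z)/(1 − 2/11z).

Find x<0 with |R(x)|<1.
x=-0.56: |R|=0.4917
R=−1: 1+9/11x = −1+2/11x ⇒ -7/11x=2 ⇒ x=2/(-7/11)=-3.1429
Confirm numerically:
  x=-2.040: |R|=0.48806 <1
  x=-1.819: |R|=0.36692 <1
  x=-1.261: |R|=0.02581 <1
  x=-3.574: |R|=1.16630 >1
  x=-3.508: |R|=1.14187 >1
  x=-3.294: |R|=1.06015 >1
Interval (-3.1429, 0).

(-3.1429,0); λ=-1 ⇒ h* = (22/7)/1 = 3.1429.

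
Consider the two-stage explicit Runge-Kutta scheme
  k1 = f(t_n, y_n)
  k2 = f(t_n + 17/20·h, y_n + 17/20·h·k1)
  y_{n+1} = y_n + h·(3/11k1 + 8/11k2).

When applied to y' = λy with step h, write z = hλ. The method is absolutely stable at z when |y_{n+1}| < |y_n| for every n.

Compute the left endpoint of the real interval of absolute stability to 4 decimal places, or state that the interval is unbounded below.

left endpoint -1.6176.

With y'=λy (z=hλ):
  k1=λy_n ⇒ h·k1=z·y_n;  k2=λ(1+17/20z)y_n ⇒ h·k2=z(1+17/20z)y_n
  y_{n+1}/y_n = 1 + 3/11z + 8/11z(1+17/20z) = 1 + z + 34/55z²
  ⇒ R(z) = 1 + z + 34/55z².

Solve |R(x)|<1 on ℝ⁻.
x=-1.66: |R|=1.0435
R=1: x+34/55x²=0 ⇒ x=−55/34=-1.6176; min R=1−1/(4·34/55)=0.5956>−1
Confirm numerically:
  x=-1.396: |R|=0.80872 <1
  x=-1.321: |R|=0.75775 <1
  x=-1.081: |R|=0.64138 <1
  x=-2.180: |R|=1.75785 >1
  x=-2.139: |R|=1.68938 >1
  x=-2.045: |R|=1.54025 >1
So |R|<1 on (-1.6176, 0).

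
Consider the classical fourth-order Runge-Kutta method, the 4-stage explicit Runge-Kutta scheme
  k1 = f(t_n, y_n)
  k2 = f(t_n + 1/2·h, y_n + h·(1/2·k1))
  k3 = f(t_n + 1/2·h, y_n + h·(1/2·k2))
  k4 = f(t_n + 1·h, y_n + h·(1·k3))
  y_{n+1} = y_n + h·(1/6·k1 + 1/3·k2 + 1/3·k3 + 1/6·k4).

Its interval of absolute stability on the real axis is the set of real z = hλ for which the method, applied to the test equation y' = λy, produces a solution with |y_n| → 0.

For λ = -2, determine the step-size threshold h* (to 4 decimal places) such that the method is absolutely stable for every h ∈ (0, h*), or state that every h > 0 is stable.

(-2.7853,0); λ=-2 ⇒ h* = 1.3926.

Test eqn y'=λy, z=hλ:
  order 4, 4-stage ⇒ R(z)=1+z+z^2/2+z^3/6+z^4/24
  (e.g. R(-0.57)=0.56598, |R|=0.56598)

Need |R(x)|<1, x<0.
x=-0.57: |R|=0.5660
|R(-2.89)|=1.1697 |R(-2.45)|=0.6015 |R(-0.61)|=0.5440
Bisect:
  x_lo=-3.4941 |R|=2.7109  x_hi=-0.2951 |R|=0.7445
  mid=-1.89459 |R|=0.30356 →hi
  mid=-2.69433 |R|=0.87129 →hi
  mid=-3.09420 |R|=1.57477 →lo
  mid=-2.89426 |R|=1.17711 →lo
  mid=-2.79429 |R|=1.01366 →lo
  mid=-2.74431 |R|=0.93995 →hi
  mid=-2.76930 |R|=0.97616 →hi
  mid=-2.78180 |R|=0.99474 →hi
  mid=-2.78805 |R|=1.00416 →lo
  mid=-2.78492 |R|=0.99944 →hi
  ...
  [-2.78531,-2.78512] ⇒ x*=-2.7853
Stable set (-2.7853, 0).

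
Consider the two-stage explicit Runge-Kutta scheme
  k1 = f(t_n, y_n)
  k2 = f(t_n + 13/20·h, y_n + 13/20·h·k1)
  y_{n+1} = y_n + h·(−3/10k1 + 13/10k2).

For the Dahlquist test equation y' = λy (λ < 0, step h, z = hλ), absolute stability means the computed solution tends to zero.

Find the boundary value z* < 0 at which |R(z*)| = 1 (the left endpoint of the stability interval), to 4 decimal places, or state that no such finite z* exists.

Test eqn y'=λy, z=hλ:
  k1=λy_n ⇒ h·k1=z·y_n;  k2=λ(1+13/20z)y_n ⇒ h·k2=z(1+13/20z)y_n
  y_{n+1}/y_n = 1 − 3/10z + 13/10z(1+13/20z) = 1 + z + 169/200z²
  Hence R(z) = 1 + z + 169/200z².

Solve |R(x)|<1 on ℝ⁻.
x=-0.76: |R|=0.7281
R=1: x+169/200x²=0 ⇒ x=−200/169=-1.1834; min R=1−1/(4·169/200)=0.7041>−1
Confirm numerically:
  x=-1.098: |R|=0.92074 <1
  x=-1.033: |R|=0.86869 <1
  x=-0.711: |R|=0.71617 <1
  x=-1.716: |R|=1.77223 >1
  x=-1.481: |R|=1.37239 >1
Interval (-1.1834, 0).

left endpoint -1.1834.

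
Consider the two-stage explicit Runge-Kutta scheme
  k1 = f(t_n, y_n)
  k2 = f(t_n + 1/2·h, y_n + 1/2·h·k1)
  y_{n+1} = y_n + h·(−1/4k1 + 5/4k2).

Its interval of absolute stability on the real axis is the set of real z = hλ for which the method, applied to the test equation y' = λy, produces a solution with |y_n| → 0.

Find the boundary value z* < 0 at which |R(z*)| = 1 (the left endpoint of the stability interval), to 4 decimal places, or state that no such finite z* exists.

left endpoint -1.6000.

Test eqn y'=λy, z=hλ:
  k1=λy_n ⇒ h·k1=z·y_n;  k2=λ(1+1/2z)y_n ⇒ h·k2=z(1+1/2z)y_n
  y_{n+1}/y_n = 1 − 1/4z + 5/4z(1+1/2z) = 1 + z + 5/8z²
  ⇒ R(z) = 1 + z + 5/8z².

Find x<0 with |R(x)|<1.
x=-0.8: |R|=0.6000
R=1: x+5/8x²=0 ⇒ x=−8/5=-1.6000; min R=1−1/(4·5/8)=0.6000>−1
Confirm numerically:
  x=-1.522: |R|=0.92580 <1
  x=-0.993: |R|=0.62328 <1
  x=-0.674: |R|=0.60992 <1
  x=-2.134: |R|=1.71222 >1
  x=-2.074: |R|=1.61442 >1
  x=-1.655: |R|=1.05689 >1
Stable set (-1.6000, 0).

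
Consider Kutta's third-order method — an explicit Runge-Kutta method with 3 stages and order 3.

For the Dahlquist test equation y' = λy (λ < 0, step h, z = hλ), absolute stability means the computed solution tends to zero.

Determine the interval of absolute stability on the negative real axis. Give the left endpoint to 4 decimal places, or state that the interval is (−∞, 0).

Set f=λy, z=hλ:
  order 3, 3-stage ⇒ R(z)=1+z+z^2/2+z^3/6
  (e.g. R(-0.98)=0.34333, |R|=0.34333)

Need |R(x)|<1, x<0.
x=-0.98: |R|=0.3433
|R(-2.51)|=0.9955 |R(-2.48)|=0.9470 |R(-0.85)|=0.4089
Bisect:
  x_lo=-3.0544 |R|=2.1389  x_hi=-0.3403 |R|=0.7110
  mid=-1.69734 |R|=0.07185 →hi
  mid=-2.37586 |R|=0.78868 →hi
  mid=-2.71512 |R|=1.36510 →lo
  mid=-2.54549 |R|=1.05465 →lo
  mid=-2.46067 |R|=0.91641 →hi
  mid=-2.50308 |R|=0.98418 →hi
  mid=-2.52428 |R|=1.01907 →lo
  mid=-2.51368 |R|=1.00154 →lo
  ...
  [-2.51285,-2.51269] ⇒ x*=-2.5127
So |R|<1 on (-2.5127, 0).

z∈(-2.5127,0).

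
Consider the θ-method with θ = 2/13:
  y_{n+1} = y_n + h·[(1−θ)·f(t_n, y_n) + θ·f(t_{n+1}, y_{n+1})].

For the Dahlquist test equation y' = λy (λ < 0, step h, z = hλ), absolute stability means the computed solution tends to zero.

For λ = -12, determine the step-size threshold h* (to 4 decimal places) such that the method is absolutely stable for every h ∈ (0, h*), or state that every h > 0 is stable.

Set f=λy, z=hλ:
  y_{n+1} = y_n + z·[11/13·y_n + 2/13·y_{n+1}] ⇒ (1 − 2/13z)y_{n+1} = (1 + 11/13z)y_n
  R(z) = (1 + 11/13z)/(1 − 2/13z).

Find x<0 with |R(x)|<1.
x=-1.38: |R|=0.1383
R=−1: 1+11/13x = −1+2/13x ⇒ -9/13x=2 ⇒ x=2/(-9/13)=-2.8889
Confirm numerically:
  x=-2.001: |R|=0.53000 <1
  x=-1.810: |R|=0.41576 <1
  x=-1.232: |R|=0.03570 <1
  x=-3.425: |R|=1.24307 >1
  x=-3.206: |R|=1.14702 >1
  x=-3.018: |R|=1.06104 >1
So |R|<1 on (-2.8889, 0).

(-2.8889,0); λ=-12 ⇒ h* = (26/9)/12 = 0.2407.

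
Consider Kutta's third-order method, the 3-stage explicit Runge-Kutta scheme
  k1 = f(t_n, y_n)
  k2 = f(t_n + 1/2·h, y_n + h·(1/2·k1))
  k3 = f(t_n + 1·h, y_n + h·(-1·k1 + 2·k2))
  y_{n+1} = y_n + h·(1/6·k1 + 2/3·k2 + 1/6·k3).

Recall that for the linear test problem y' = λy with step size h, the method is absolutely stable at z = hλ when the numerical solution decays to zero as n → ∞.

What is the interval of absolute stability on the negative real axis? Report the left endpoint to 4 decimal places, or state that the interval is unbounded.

(-2.5127, 0).

On y'=λy, z=hλ:
  order 3, 3-stage ⇒ R(z)=1+z+z^2/2+z^3/6
  (e.g. R(-0.63)=0.52678, |R|=0.52678)

Need |R(x)|<1, x<0.
x=-0.63: |R|=0.5268
|R(-2.68)|=1.2969 |R(-2.59)|=1.1316 |R(-1.93)|=0.2657
Bisect:
  x_lo=-2.8706 |R|=1.6929  x_hi=-0.1282 |R|=0.8797
  mid=-1.49940 |R|=0.06288 →hi
  mid=-2.18500 |R|=0.53650 →hi
  mid=-2.52780 |R|=1.02493 →lo
  mid=-2.35640 |R|=0.76079 →hi
  mid=-2.44210 |R|=0.88757 →hi
  mid=-2.48495 |R|=0.95489 →hi
  mid=-2.50638 |R|=0.98956 →hi
  ...
  [-2.51291,-2.51274] ⇒ x*=-2.5127
Stable set (-2.5127, 0).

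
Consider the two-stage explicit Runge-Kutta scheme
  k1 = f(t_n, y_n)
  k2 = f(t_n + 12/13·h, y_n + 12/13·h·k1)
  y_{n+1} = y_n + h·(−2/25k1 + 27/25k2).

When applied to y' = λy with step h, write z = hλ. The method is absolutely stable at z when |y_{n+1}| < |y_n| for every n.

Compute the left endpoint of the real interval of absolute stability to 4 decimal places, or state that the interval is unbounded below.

left endpoint -1.0031.

On y'=λy, z=hλ:
  k1=λy_n ⇒ h·k1=z·y_n;  k2=λ(1+12/13z)y_n ⇒ h·k2=z(1+12/13z)y_n
  y_{n+1}/y_n = 1 − 2/25z + 27/25z(1+12/13z) = 1 + z + 324/325z²
  Hence R(z) = 1 + z + 324/325z².

Need |R(x)|<1, x<0.
x=-0.35: |R|=0.7721
R=1: x+324/325x²=0 ⇒ x=−325/324=-1.0031; min R=1−1/(4·324/325)=0.7492>−1
Confirm numerically:
  x=-0.827: |R|=0.85482 <1
  x=-0.640: |R|=0.76834 <1
  x=-0.607: |R|=0.76032 <1
  x=-1.543: |R|=1.83052 >1
  x=-1.479: |R|=1.70171 >1
  x=-1.337: |R|=1.44507 >1
So |R|<1 on (-1.0031, 0).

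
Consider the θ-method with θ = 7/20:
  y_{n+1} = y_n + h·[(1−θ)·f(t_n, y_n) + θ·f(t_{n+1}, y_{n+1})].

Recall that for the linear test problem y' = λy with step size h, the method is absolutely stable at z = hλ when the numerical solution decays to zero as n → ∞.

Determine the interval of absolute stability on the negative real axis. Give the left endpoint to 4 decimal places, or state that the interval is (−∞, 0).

(-6.6667, 0).

With y'=λy (z=hλ):
  y_{n+1} = y_n + z·[13/20·y_n + 7/20·y_{n+1}] ⇒ (1 − 7/20z)y_{n+1} = (1 + 13/20z)y_n
  ⇒ R(z) = (1 + 13/20z)/(1 − 7/20z).

Boundary: |R(x)|=1, x<0.
x=-0.39: |R|=0.6568
R=−1: 1+13/20x = −1+7/20x ⇒ -3/10x=2 ⇒ x=2/(-3/10)=-6.6667
Confirm numerically:
  x=-5.068: |R|=0.82710 <1
  x=-4.974: |R|=0.81473 <1
  x=-4.688: |R|=0.77522 <1
  x=-3.548: |R|=0.58266 <1
  x=-7.202: |R|=1.04562 >1
  x=-6.871: |R|=1.01800 >1
Interval (-6.6667, 0).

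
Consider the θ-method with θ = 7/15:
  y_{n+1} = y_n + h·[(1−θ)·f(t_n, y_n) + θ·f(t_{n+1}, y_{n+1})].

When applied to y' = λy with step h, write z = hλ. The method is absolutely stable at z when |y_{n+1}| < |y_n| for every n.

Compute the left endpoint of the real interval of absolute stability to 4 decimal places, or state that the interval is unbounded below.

Test eqn y'=λy, z=hλ:
  y_{n+1} = y_n + z·[8/15·y_n + 7/15·y_{n+1}] ⇒ (1 − 7/15z)y_{n+1} = (1 + 8/15z)y_n
  ⇒ R(z) = (1 + 8/15z)/(1 − 7/15z).

Boundary: |R(x)|=1, x<0.
x=-0.41: |R|=0.6558
R=−1: 1+8/15x = −1+7/15x ⇒ -1/15x=2 ⇒ x=2/(-1/15)=-30.0000
Confirm numerically:
  x=-22.483: |R|=0.95639 <1
  x=-21.587: |R|=0.94935 <1
  x=-19.917: |R|=0.93470 <1
  x=-13.895: |R|=0.85654 <1
  x=-30.483: |R|=1.00211 >1
  x=-30.403: |R|=1.00177 >1
  x=-30.372: |R|=1.00163 >1
Stable set (-30.0000, 0).

z* = -30.0000.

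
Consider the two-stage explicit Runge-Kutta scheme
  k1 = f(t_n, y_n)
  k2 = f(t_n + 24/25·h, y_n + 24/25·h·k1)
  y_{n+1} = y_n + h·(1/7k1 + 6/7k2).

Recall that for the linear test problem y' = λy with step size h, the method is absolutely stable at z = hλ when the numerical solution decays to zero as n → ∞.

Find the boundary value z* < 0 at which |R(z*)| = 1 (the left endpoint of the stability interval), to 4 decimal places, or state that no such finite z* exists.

left endpoint -1.2153.

Set f=λy, z=hλ:
  k1=λy_n ⇒ h·k1=z·y_n;  k2=λ(1+24/25z)y_n ⇒ h·k2=z(1+24/25z)y_n
  y_{n+1}/y_n = 1 + 1/7z + 6/7z(1+24/25z) = 1 + z + 144/175z²
  ⇒ R(z) = 1 + z + 144/175z².

Boundary: |R(x)|=1, x<0.
x=-0.66: |R|=0.6984
R=1: x+144/175x²=0 ⇒ x=−175/144=-1.2153; min R=1−1/(4·144/175)=0.6962>−1
Confirm numerically:
  x=-1.137: |R|=0.92676 <1
  x=-1.100: |R|=0.89566 <1
  x=-0.994: |R|=0.81901 <1
  x=-0.737: |R|=0.70995 <1
  x=-1.657: |R|=1.60228 >1
  x=-1.410: |R|=1.22592 >1
  x=-1.349: |R|=1.14844 >1
Stable set (-1.2153, 0).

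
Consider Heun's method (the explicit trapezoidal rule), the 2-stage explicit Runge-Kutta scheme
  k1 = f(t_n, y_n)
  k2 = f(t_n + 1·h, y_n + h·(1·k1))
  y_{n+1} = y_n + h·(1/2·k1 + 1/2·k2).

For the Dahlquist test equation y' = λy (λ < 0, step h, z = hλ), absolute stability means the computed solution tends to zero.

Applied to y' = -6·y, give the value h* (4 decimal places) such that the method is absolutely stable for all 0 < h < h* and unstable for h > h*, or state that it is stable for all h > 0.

On y'=λy, z=hλ:
  order 2, 2-stage ⇒ R(z)=1+z+z^2/2
  (e.g. R(-0.9)=0.50500, |R|=0.50500)

Need |R(x)|<1, x<0.
x=-0.9: |R|=0.5050
|R(-2.13)|=1.1384 |R(-1.91)|=0.9140 |R(-0.95)|=0.5012
Bisect:
  x_lo=-2.4145 |R|=1.5004  x_hi=-0.3739 |R|=0.6960
  mid=-1.39419 |R|=0.57769 →hi
  mid=-1.90435 |R|=0.90892 →hi
  mid=-2.15943 |R|=1.17214 →lo
  mid=-2.03189 |R|=1.03240 →lo
  mid=-1.96812 |R|=0.96863 →hi
  mid=-2.00001 |R|=1.00001 →lo
  mid=-1.98406 |R|=0.98419 →hi
  mid=-1.99203 |R|=0.99207 →hi
  mid=-1.99602 |R|=0.99603 →hi
  mid=-1.99801 |R|=0.99801 →hi
  ...
  [-2.00001,-1.99988] ⇒ x*=-2.0000
Interval (-2.0000, 0).

(-2.0000,0); λ=-6 ⇒ h* = 0.3333.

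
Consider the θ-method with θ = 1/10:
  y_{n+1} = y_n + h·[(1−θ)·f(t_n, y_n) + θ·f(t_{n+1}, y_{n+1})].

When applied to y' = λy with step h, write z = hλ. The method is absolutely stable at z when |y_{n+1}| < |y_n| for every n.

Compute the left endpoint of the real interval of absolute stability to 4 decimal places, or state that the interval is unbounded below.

z* = -2.5000.

With y'=λy (z=hλ):
  y_{n+1} = y_n + z·[9/10·y_n + 1/10·y_{n+1}] ⇒ (1 − 1/10z)y_{n+1} = (1 + 9/10z)y_n
  R(z) = (1 + 9/10z)/(1 − 1/10z).

Solve |R(x)|<1 on ℝ⁻.
x=-0.39: |R|=0.6246
R=−1: 1+9/10x = −1+1/10x ⇒ -4/5x=2 ⇒ x=2/(-4/5)=-2.5000
Confirm numerically:
  x=-2.175: |R|=0.78645 <1
  x=-2.152: |R|=0.77090 <1
  x=-1.938: |R|=0.62339 <1
  x=-1.279: |R|=0.13397 <1
  x=-3.094: |R|=1.36291 >1
  x=-2.815: |R|=1.19664 >1
  x=-2.669: |R|=1.10672 >1
So |R|<1 on (-2.5000, 0).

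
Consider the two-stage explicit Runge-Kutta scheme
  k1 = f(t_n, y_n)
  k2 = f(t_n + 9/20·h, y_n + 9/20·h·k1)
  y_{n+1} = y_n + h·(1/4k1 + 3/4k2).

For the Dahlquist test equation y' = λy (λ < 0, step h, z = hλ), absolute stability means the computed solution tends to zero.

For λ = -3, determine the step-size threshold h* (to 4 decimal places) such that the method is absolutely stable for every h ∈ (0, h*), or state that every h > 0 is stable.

(-2.9630,0); λ=-3 ⇒ h* = (80/27)/3 = 0.9877.

With y'=λy (z=hλ):
  k1=λy_n ⇒ h·k1=z·y_n;  k2=λ(1+9/20z)y_n ⇒ h·k2=z(1+9/20z)y_n
  y_{n+1}/y_n = 1 + 1/4z + 3/4z(1+9/20z) = 1 + z + 27/80z²
  so R(z) = 1 + z + 27/80z².

Need |R(x)|<1, x<0.
x=-1.59: |R|=0.2632
R=1: x+27/80x²=0 ⇒ x=−80/27=-2.9630; min R=1−1/(4·27/80)=0.2593>−1
Confirm numerically:
  x=-2.728: |R|=0.78367 <1
  x=-2.659: |R|=0.72722 <1
  x=-2.440: |R|=0.56934 <1
  x=-1.992: |R|=0.34722 <1
  x=-3.503: |R|=1.63847 >1
  x=-3.500: |R|=1.63438 >1
  x=-3.227: |R|=1.28757 >1
So |R|<1 on (-2.9630, 0).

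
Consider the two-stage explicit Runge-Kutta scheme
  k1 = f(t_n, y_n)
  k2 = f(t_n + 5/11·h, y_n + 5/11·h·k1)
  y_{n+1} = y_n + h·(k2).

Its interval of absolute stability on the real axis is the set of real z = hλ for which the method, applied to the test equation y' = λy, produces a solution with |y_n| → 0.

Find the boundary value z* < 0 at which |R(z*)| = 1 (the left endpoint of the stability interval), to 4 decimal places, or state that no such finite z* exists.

z* = -2.2000.

On y'=λy, z=hλ:
  k1=λy_n ⇒ h·k1=z·y_n;  k2=λ(1+5/11z)y_n ⇒ h·k2=z(1+5/11z)y_n
  y_{n+1}/y_n = 1 + z(1+5/11z) = 1 + z + 5/11z²
  ⇒ R(z) = 1 + z + 5/11z².

Boundary: |R(x)|=1, x<0.
x=-0.48: |R|=0.6247
R=1: x+5/11x²=0 ⇒ x=−11/5=-2.2000; min R=1−1/(4·5/11)=0.4500>−1
Confirm numerically:
  x=-1.659: |R|=0.59204 <1
  x=-1.267: |R|=0.46268 <1
  x=-1.248: |R|=0.45996 <1
  x=-1.119: |R|=0.45016 <1
  x=-2.461: |R|=1.29196 >1
  x=-2.305: |R|=1.11001 >1
So |R|<1 on (-2.2000, 0).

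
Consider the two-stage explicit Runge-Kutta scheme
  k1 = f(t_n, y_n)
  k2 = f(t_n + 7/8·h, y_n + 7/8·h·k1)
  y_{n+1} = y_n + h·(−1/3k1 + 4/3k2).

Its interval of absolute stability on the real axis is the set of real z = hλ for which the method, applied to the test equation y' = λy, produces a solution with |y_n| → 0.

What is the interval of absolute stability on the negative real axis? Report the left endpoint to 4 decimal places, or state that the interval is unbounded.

(-0.8571, 0).

Test eqn y'=λy, z=hλ:
  k1=λy_n ⇒ h·k1=z·y_n;  k2=λ(1+7/8z)y_n ⇒ h·k2=z(1+7/8z)y_n
  y_{n+1}/y_n = 1 − 1/3z + 4/3z(1+7/8z) = 1 + z + 7/6z²
  Hence R(z) = 1 + z + 7/6z².

Need |R(x)|<1, x<0.
x=-1.7: |R|=2.6717
R=1: x+7/6x²=0 ⇒ x=−6/7=-0.8571; min R=1−1/(4·7/6)=0.7857>−1
Confirm numerically:
  x=-0.721: |R|=0.88548 <1
  x=-0.500: |R|=0.79167 <1
  x=-0.453: |R|=0.78641 <1
  x=-0.425: |R|=0.78573 <1
  x=-0.925: |R|=1.07323 >1
  x=-0.892: |R|=1.03627 >1
Interval (-0.8571, 0).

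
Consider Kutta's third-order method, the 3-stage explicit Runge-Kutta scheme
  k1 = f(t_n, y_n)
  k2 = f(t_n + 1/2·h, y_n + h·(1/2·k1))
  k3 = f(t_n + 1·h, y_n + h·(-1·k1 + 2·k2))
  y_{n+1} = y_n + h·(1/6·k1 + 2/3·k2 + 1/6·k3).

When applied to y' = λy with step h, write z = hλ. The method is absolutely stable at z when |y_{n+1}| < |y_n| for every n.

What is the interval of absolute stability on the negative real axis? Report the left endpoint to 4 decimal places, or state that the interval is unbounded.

Set f=λy, z=hλ:
  order 3, 3-stage ⇒ R(z)=1+z+z^2/2+z^3/6
  (e.g. R(-1.71)=-0.08132, |R|=0.08132)

Solve |R(x)|<1 on ℝ⁻.
x=-1.71: |R|=0.0813
|R(-2.77)|=1.4759 |R(-2.18)|=0.5305 |R(-0.87)|=0.3987
Bisect:
  x_lo=-3.2424 |R|=2.6671  x_hi=-0.3991 |R|=0.6699
  mid=-1.82075 |R|=0.16919 →hi
  mid=-2.53157 |R|=1.03122 →lo
  mid=-2.17616 |R|=0.52592 →hi
  mid=-2.35386 |R|=0.75719 →hi
  mid=-2.44272 |R|=0.88851 →hi
  mid=-2.48714 |R|=0.95840 →hi
  mid=-2.50936 |R|=0.99444 →hi
  mid=-2.52046 |R|=1.01273 →lo
  ...
  [-2.51283,-2.51265] ⇒ x*=-2.5127
Interval (-2.5127, 0).

(-2.5127, 0).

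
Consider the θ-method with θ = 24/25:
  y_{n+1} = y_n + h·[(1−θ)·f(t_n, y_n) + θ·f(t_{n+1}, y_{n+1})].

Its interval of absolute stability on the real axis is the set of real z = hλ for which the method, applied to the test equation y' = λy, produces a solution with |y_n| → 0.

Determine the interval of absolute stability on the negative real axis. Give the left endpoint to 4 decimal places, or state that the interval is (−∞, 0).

interval (−∞, 0).

With y'=λy (z=hλ):
  y_{n+1} = y_n + z·[1/25·y_n + 24/25·y_{n+1}] ⇒ (1 − 24/25z)y_{n+1} = (1 + 1/25z)y_n
  Hence R(z) = (1 + 1/25z)/(1 − 24/25z).

Find x<0 with |R(x)|<1.
x=-1.37: |R|=0.4083
x=-2: |R|=0.3151
x=-10: |R|=0.0566
x=-100: |R|=0.0309
θ=24/25≥1/2 ⇒ |1+1/25x|<|1−24/25x| ∀x<0 ⇒ unbounded interval.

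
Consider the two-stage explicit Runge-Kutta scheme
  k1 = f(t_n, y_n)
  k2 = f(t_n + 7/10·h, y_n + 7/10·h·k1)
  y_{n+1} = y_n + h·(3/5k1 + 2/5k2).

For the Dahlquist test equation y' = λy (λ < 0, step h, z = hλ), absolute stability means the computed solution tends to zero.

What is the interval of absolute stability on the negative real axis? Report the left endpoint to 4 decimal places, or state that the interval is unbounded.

z∈(-3.5714,0).

On y'=λy, z=hλ:
  k1=λy_n ⇒ h·k1=z·y_n;  k2=λ(1+7/10z)y_n ⇒ h·k2=z(1+7/10z)y_n
  y_{n+1}/y_n = 1 + 3/5z + 2/5z(1+7/10z) = 1 + z + 7/25z²
  ⇒ R(z) = 1 + z + 7/25z².

Boundary: |R(x)|=1, x<0.
x=-0.83: |R|=0.3629
R=1: x+7/25x²=0 ⇒ x=−25/7=-3.5714; min R=1−1/(4·7/25)=0.1071>−1
Confirm numerically:
  x=-3.383: |R|=0.82151 <1
  x=-3.042: |R|=0.54905 <1
  x=-3.027: |R|=0.53856 <1
  x=-2.589: |R|=0.28782 <1
  x=-4.136: |R|=1.65382 >1
  x=-3.857: |R|=1.30841 >1
  x=-3.743: |R|=1.17981 >1
Stable set (-3.5714, 0).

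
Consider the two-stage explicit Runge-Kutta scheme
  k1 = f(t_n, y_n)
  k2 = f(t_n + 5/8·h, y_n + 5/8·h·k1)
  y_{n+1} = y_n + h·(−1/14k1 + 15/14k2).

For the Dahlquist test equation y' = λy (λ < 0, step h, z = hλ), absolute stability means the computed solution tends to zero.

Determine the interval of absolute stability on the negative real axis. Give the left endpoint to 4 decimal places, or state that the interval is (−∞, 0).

z∈(-1.4933,0).

Test eqn y'=λy, z=hλ:
  k1=λy_n ⇒ h·k1=z·y_n;  k2=λ(1+5/8z)y_n ⇒ h·k2=z(1+5/8z)y_n
  y_{n+1}/y_n = 1 − 1/14z + 15/14z(1+5/8z) = 1 + z + 75/112z²
  R(z) = 1 + z + 75/112z².

Find x<0 with |R(x)|<1.
x=-1.53: |R|=1.0376
R=1: x+75/112x²=0 ⇒ x=−112/75=-1.4933; min R=1−1/(4·75/112)=0.6267>−1
Confirm numerically:
  x=-1.063: |R|=0.69368 <1
  x=-0.893: |R|=0.64101 <1
  x=-0.673: |R|=0.63030 <1
  x=-1.828: |R|=1.40967 >1
  x=-1.734: |R|=1.27945 >1
Stable set (-1.4933, 0).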